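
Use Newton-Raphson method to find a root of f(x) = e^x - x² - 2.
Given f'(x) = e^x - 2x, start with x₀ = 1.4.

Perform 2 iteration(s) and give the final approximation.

f(x) = e^x - x² - 2
f'(x) = e^x - 2x
x₀ = 1.4

Newton-Raphson formula: x_{n+1} = x_n - f(x_n)/f'(x_n)

Iteration 1:
  f(1.400000) = 0.095200
  f'(1.400000) = 1.255200
  x_1 = 1.400000 - 0.095200/1.255200 = 1.324156
Iteration 2:
  f(1.324156) = 0.005622
  f'(1.324156) = 1.110699
  x_2 = 1.324156 - 0.005622/1.110699 = 1.319094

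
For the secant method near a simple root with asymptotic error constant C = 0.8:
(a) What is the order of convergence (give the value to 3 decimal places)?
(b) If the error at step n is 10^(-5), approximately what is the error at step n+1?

(a) Secant method has superlinear convergence with order φ = (1+√5)/2 ≈ 1.618.
    This means |e_{n+1}| ≈ C|e_n|^1.618.

(b) With |e_n| = 10^(-5) and C = 0.8:
    |e_{n+1}| ≈ 0.8 × (10^(-5))^1.618 = 0.8 × 10^(-8.09)

(a) ≈ 1.618 (golden ratio); (b) |e_{n+1}| ≈ 6.500e-09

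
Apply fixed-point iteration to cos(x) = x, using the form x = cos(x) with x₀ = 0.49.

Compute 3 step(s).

Equation: cos(x) = x
Fixed-point form: x = cos(x)
x₀ = 0.49

x_1 = g(0.490000) = 0.882333
x_2 = g(0.882333) = 0.635351
x_3 = g(0.635351) = 0.804863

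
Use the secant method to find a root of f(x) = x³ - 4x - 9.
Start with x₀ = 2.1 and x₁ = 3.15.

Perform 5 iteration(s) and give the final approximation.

f(x) = x³ - 4x - 9
x₀ = 2.1, x₁ = 3.15

Secant formula: x_{n+1} = x_n - f(x_n)(x_n - x_{n-1})/(f(x_n) - f(x_{n-1}))

Iteration 1:
  f(2.100000) = -8.139000
  f(3.150000) = 9.655875
  x_2 = 3.150000 - 9.655875×(3.150000 - 2.100000)/(9.655875 - (-8.139000))
       = 2.580248
Iteration 2:
  f(3.150000) = 9.655875
  f(2.580248) = -2.142530
  x_3 = 2.580248 - (-2.142530)×(2.580248 - 3.150000)/(-2.142530 - 9.655875)
       = 2.683712
Iteration 3:
  f(2.580248) = -2.142530
  f(2.683712) = -0.405924
  x_4 = 2.683712 - (-0.405924)×(2.683712 - 2.580248)/(-0.405924 - (-2.142530))
       = 2.707896
Iteration 4:
  f(2.683712) = -0.405924
  f(2.707896) = 0.024610
  x_5 = 2.707896 - 0.024610×(2.707896 - 2.683712)/(0.024610 - (-0.405924))
       = 2.706514
Iteration 5:
  f(2.707896) = 0.024610
  f(2.706514) = -0.000255
  x_6 = 2.706514 - (-0.000255)×(2.706514 - 2.707896)/(-0.000255 - 0.024610)
       = 2.706528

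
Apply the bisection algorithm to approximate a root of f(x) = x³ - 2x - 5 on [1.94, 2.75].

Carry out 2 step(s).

f(x) = x³ - 2x - 5
Initial interval: [1.94, 2.75]

Iteration 1:
  c_1 = (1.940000 + 2.750000)/2 = 2.345000
  f(c_1) = f(2.345000) = 3.205214
  f(a) × f(c) < 0, new interval: [1.940000, 2.345000]
Iteration 2:
  c_2 = (1.940000 + 2.345000)/2 = 2.142500
  f(c_2) = f(2.142500) = 0.549731
  f(a) × f(c) < 0, new interval: [1.940000, 2.142500]

After 2 iteration(s), the approximation is c_2 = 2.142500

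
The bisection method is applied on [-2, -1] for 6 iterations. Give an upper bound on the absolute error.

Bisection error bound: |error| ≤ (b-a)/2^n
|error| ≤ (-1 - (-2))/2^6 = 1/2^6
|error| ≤ 0.0156250000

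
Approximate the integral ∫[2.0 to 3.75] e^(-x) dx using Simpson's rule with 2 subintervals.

f(x) = e^(-x)
a = 2.0, b = 3.75, n = 2
h = (b - a)/n = 0.875000

Simpson's rule: (h/3)[f(x₀) + 4f(x₁) + 2f(x₂) + ... + f(xₙ)]

x_0 = 2.0000, f(x_0) = 0.135335, coefficient = 1
x_1 = 2.8750, f(x_1) = 0.056416, coefficient = 4
x_2 = 3.7500, f(x_2) = 0.023518, coefficient = 1

I ≈ (0.875000/3) × 0.384518 = 0.112151
Exact value: 0.111818
Error: 0.000333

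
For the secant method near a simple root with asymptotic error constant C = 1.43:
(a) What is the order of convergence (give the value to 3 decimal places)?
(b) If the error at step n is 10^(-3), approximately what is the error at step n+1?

(a) Secant method has superlinear convergence with order φ = (1+√5)/2 ≈ 1.618.
    This means |e_{n+1}| ≈ C|e_n|^1.618.

(b) With |e_n| = 10^(-3) and C = 1.43:
    |e_{n+1}| ≈ 1.43 × (10^(-3))^1.618 = 1.43 × 10^(-4.85)

(a) ≈ 1.618 (golden ratio); (b) |e_{n+1}| ≈ 2.001e-05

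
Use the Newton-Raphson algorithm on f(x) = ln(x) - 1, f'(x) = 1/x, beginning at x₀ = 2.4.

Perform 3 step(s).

f(x) = ln(x) - 1
f'(x) = 1/x
x₀ = 2.4

Newton-Raphson formula: x_{n+1} = x_n - f(x_n)/f'(x_n)

Iteration 1:
  f(2.400000) = -0.124531
  f'(2.400000) = 0.416667
  x_1 = 2.400000 - (-0.124531)/0.416667 = 2.698875
Iteration 2:
  f(2.698875) = -0.007165
  f'(2.698875) = 0.370525
  x_2 = 2.698875 - (-0.007165)/0.370525 = 2.718212
Iteration 3:
  f(2.718212) = -0.000026
  f'(2.718212) = 0.367889
  x_3 = 2.718212 - (-0.000026)/0.367889 = 2.718282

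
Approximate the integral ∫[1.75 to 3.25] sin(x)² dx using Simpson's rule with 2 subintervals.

f(x) = sin(x)²
a = 1.75, b = 3.25, n = 2
h = (b - a)/n = 0.750000

Simpson's rule: (h/3)[f(x₀) + 4f(x₁) + 2f(x₂) + ... + f(xₙ)]

x_0 = 1.7500, f(x_0) = 0.968228, coefficient = 1
x_1 = 2.5000, f(x_1) = 0.358169, coefficient = 4
x_2 = 3.2500, f(x_2) = 0.011706, coefficient = 1

I ≈ (0.750000/3) × 2.412610 = 0.603153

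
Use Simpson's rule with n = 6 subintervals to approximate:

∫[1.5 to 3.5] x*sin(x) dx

f(x) = x*sin(x)
a = 1.5, b = 3.5, n = 6
h = (b - a)/n = 0.333333

Simpson's rule: (h/3)[f(x₀) + 4f(x₁) + 2f(x₂) + ... + f(xₙ)]

x_0 = 1.5000, f(x_0) = 1.496242, coefficient = 1
x_1 = 1.8333, f(x_1) = 1.770514, coefficient = 4
x_2 = 2.1667, f(x_2) = 1.793264, coefficient = 2
x_3 = 2.5000, f(x_3) = 1.496180, coefficient = 4
x_4 = 2.8333, f(x_4) = 0.859635, coefficient = 2
x_5 = 3.1667, f(x_5) = -0.079393, coefficient = 4
x_6 = 3.5000, f(x_6) = -1.227741, coefficient = 1

I ≈ (0.333333/3) × 18.323503 = 2.035945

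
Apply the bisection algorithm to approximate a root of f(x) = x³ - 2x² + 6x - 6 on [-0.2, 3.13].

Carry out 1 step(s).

f(x) = x³ - 2x² + 6x - 6
Initial interval: [-0.2, 3.13]

Iteration 1:
  c_1 = (-0.200000 + 3.130000)/2 = 1.465000
  f(c_1) = f(1.465000) = 1.641770
  f(a) × f(c) < 0, new interval: [-0.200000, 1.465000]

After 1 iteration(s), the approximation is c_1 = 1.465000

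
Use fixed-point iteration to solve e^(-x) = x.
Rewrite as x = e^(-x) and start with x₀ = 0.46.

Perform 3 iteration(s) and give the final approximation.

Equation: e^(-x) = x
Fixed-point form: x = e^(-x)
x₀ = 0.46

x_1 = g(0.460000) = 0.631284
x_2 = g(0.631284) = 0.531909
x_3 = g(0.531909) = 0.587483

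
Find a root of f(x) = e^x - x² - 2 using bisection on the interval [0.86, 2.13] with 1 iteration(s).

f(x) = e^x - x² - 2
Initial interval: [0.86, 2.13]

Iteration 1:
  c_1 = (0.860000 + 2.130000)/2 = 1.495000
  f(c_1) = f(1.495000) = 0.224312
  f(a) × f(c) < 0, new interval: [0.860000, 1.495000]

After 1 iteration(s), the approximation is c_1 = 1.495000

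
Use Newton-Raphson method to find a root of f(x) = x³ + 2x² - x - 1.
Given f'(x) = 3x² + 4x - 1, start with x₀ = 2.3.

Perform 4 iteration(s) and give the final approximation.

f(x) = x³ + 2x² - x - 1
f'(x) = 3x² + 4x - 1
x₀ = 2.3

Newton-Raphson formula: x_{n+1} = x_n - f(x_n)/f'(x_n)

Iteration 1:
  f(2.300000) = 19.447000
  f'(2.300000) = 24.070000
  x_1 = 2.300000 - 19.447000/24.070000 = 1.492065
Iteration 2:
  f(1.492065) = 5.282170
  f'(1.492065) = 11.647031
  x_2 = 1.492065 - 5.282170/11.647031 = 1.038544
Iteration 3:
  f(1.038544) = 1.238750
  f'(1.038544) = 6.389898
  x_3 = 1.038544 - 1.238750/6.389898 = 0.844683
Iteration 4:
  f(0.844683) = 0.184970
  f'(0.844683) = 4.519204
  x_4 = 0.844683 - 0.184970/4.519204 = 0.803754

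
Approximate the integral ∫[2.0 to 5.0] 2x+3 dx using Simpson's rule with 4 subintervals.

f(x) = 2x+3
a = 2.0, b = 5.0, n = 4
h = (b - a)/n = 0.750000

Simpson's rule: (h/3)[f(x₀) + 4f(x₁) + 2f(x₂) + ... + f(xₙ)]

x_0 = 2.0000, f(x_0) = 7.000000, coefficient = 1
x_1 = 2.7500, f(x_1) = 8.500000, coefficient = 4
x_2 = 3.5000, f(x_2) = 10.000000, coefficient = 2
x_3 = 4.2500, f(x_3) = 11.500000, coefficient = 4
x_4 = 5.0000, f(x_4) = 13.000000, coefficient = 1

I ≈ (0.750000/3) × 120.000000 = 30.000000
Exact value: 30.000000
Error: 0.000000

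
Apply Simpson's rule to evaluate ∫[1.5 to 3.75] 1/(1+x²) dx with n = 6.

f(x) = 1/(1+x²)
a = 1.5, b = 3.75, n = 6
h = (b - a)/n = 0.375000

Simpson's rule: (h/3)[f(x₀) + 4f(x₁) + 2f(x₂) + ... + f(xₙ)]

x_0 = 1.5000, f(x_0) = 0.307692, coefficient = 1
x_1 = 1.8750, f(x_1) = 0.221453, coefficient = 4
x_2 = 2.2500, f(x_2) = 0.164948, coefficient = 2
x_3 = 2.6250, f(x_3) = 0.126733, coefficient = 4
x_4 = 3.0000, f(x_4) = 0.100000, coefficient = 2
x_5 = 3.3750, f(x_5) = 0.080706, coefficient = 4
x_6 = 3.7500, f(x_6) = 0.066390, coefficient = 1

I ≈ (0.375000/3) × 2.619548 = 0.327443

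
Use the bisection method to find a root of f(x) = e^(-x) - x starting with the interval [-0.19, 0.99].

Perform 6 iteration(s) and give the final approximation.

f(x) = e^(-x) - x
Initial interval: [-0.19, 0.99]

Iteration 1:
  c_1 = (-0.190000 + 0.990000)/2 = 0.400000
  f(c_1) = f(0.400000) = 0.270320
  f(a) × f(c) ≥ 0, new interval: [0.400000, 0.990000]
Iteration 2:
  c_2 = (0.400000 + 0.990000)/2 = 0.695000
  f(c_2) = f(0.695000) = -0.195926
  f(a) × f(c) < 0, new interval: [0.400000, 0.695000]
Iteration 3:
  c_3 = (0.400000 + 0.695000)/2 = 0.547500
  f(c_3) = f(0.547500) = 0.030894
  f(a) × f(c) ≥ 0, new interval: [0.547500, 0.695000]
Iteration 4:
  c_4 = (0.547500 + 0.695000)/2 = 0.621250
  f(c_4) = f(0.621250) = -0.083978
  f(a) × f(c) < 0, new interval: [0.547500, 0.621250]
Iteration 5:
  c_5 = (0.547500 + 0.621250)/2 = 0.584375
  f(c_5) = f(0.584375) = -0.026921
  f(a) × f(c) < 0, new interval: [0.547500, 0.584375]
Iteration 6:
  c_6 = (0.547500 + 0.584375)/2 = 0.565938
  f(c_6) = f(0.565938) = 0.001890
  f(a) × f(c) ≥ 0, new interval: [0.565938, 0.584375]

After 6 iteration(s), the approximation is c_6 = 0.565938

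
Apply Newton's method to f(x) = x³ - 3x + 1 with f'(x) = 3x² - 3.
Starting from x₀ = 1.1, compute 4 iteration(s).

f(x) = x³ - 3x + 1
f'(x) = 3x² - 3
x₀ = 1.1

Newton-Raphson formula: x_{n+1} = x_n - f(x_n)/f'(x_n)

Iteration 1:
  f(1.100000) = -0.969000
  f'(1.100000) = 0.630000
  x_1 = 1.100000 - (-0.969000)/0.630000 = 2.638095
Iteration 2:
  f(2.638095) = 11.445661
  f'(2.638095) = 17.878639
  x_2 = 2.638095 - 11.445661/17.878639 = 1.997909
Iteration 3:
  f(1.997909) = 2.981206
  f'(1.997909) = 8.974920
  x_3 = 1.997909 - 2.981206/8.974920 = 1.665738
Iteration 4:
  f(1.665738) = 0.624682
  f'(1.665738) = 5.324050
  x_4 = 1.665738 - 0.624682/5.324050 = 1.548406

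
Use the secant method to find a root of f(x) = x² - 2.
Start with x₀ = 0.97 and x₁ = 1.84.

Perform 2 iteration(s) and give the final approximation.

f(x) = x² - 2
x₀ = 0.97, x₁ = 1.84

Secant formula: x_{n+1} = x_n - f(x_n)(x_n - x_{n-1})/(f(x_n) - f(x_{n-1}))

Iteration 1:
  f(0.970000) = -1.059100
  f(1.840000) = 1.385600
  x_2 = 1.840000 - 1.385600×(1.840000 - 0.970000)/(1.385600 - (-1.059100))
       = 1.346904
Iteration 2:
  f(1.840000) = 1.385600
  f(1.346904) = -0.185850
  x_3 = 1.346904 - (-0.185850)×(1.346904 - 1.840000)/(-0.185850 - 1.385600)
       = 1.405221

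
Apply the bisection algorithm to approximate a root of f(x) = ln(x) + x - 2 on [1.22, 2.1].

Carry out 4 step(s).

f(x) = ln(x) + x - 2
Initial interval: [1.22, 2.1]

Iteration 1:
  c_1 = (1.220000 + 2.100000)/2 = 1.660000
  f(c_1) = f(1.660000) = 0.166818
  f(a) × f(c) < 0, new interval: [1.220000, 1.660000]
Iteration 2:
  c_2 = (1.220000 + 1.660000)/2 = 1.440000
  f(c_2) = f(1.440000) = -0.195357
  f(a) × f(c) ≥ 0, new interval: [1.440000, 1.660000]
Iteration 3:
  c_3 = (1.440000 + 1.660000)/2 = 1.550000
  f(c_3) = f(1.550000) = -0.011745
  f(a) × f(c) ≥ 0, new interval: [1.550000, 1.660000]
Iteration 4:
  c_4 = (1.550000 + 1.660000)/2 = 1.605000
  f(c_4) = f(1.605000) = 0.078124
  f(a) × f(c) < 0, new interval: [1.550000, 1.605000]

After 4 iteration(s), the approximation is c_4 = 1.605000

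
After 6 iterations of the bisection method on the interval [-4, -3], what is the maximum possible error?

Bisection error bound: |error| ≤ (b-a)/2^n
|error| ≤ (-3 - (-4))/2^6 = 1/2^6
|error| ≤ 0.0156250000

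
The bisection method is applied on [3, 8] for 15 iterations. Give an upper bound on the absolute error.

Bisection error bound: |error| ≤ (b-a)/2^n
|error| ≤ (8 - 3)/2^15 = 5/2^15
|error| ≤ 0.0001525879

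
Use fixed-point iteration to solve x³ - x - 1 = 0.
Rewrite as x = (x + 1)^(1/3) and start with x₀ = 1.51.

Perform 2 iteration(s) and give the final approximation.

Equation: x³ - x - 1 = 0
Fixed-point form: x = (x + 1)^(1/3)
x₀ = 1.51

x_1 = g(1.510000) = 1.359016
x_2 = g(1.359016) = 1.331201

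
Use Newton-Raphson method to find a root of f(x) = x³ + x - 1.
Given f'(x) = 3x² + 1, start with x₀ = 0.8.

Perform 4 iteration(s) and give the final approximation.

f(x) = x³ + x - 1
f'(x) = 3x² + 1
x₀ = 0.8

Newton-Raphson formula: x_{n+1} = x_n - f(x_n)/f'(x_n)

Iteration 1:
  f(0.800000) = 0.312000
  f'(0.800000) = 2.920000
  x_1 = 0.800000 - 0.312000/2.920000 = 0.693151
Iteration 2:
  f(0.693151) = 0.026180
  f'(0.693151) = 2.441374
  x_2 = 0.693151 - 0.026180/2.441374 = 0.682427
Iteration 3:
  f(0.682427) = 0.000238
  f'(0.682427) = 2.397120
  x_3 = 0.682427 - 0.000238/2.397120 = 0.682328
Iteration 4:
  f(0.682328) = 0.000000
  f'(0.682328) = 2.396714
  x_4 = 0.682328 - 0.000000/2.396714 = 0.682328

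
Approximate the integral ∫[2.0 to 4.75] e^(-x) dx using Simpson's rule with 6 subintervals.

f(x) = e^(-x)
a = 2.0, b = 4.75, n = 6
h = (b - a)/n = 0.458333

Simpson's rule: (h/3)[f(x₀) + 4f(x₁) + 2f(x₂) + ... + f(xₙ)]

x_0 = 2.0000, f(x_0) = 0.135335, coefficient = 1
x_1 = 2.4583, f(x_1) = 0.085577, coefficient = 4
x_2 = 2.9167, f(x_2) = 0.054114, coefficient = 2
x_3 = 3.3750, f(x_3) = 0.034218, coefficient = 4
x_4 = 3.8333, f(x_4) = 0.021637, coefficient = 2
x_5 = 4.2917, f(x_5) = 0.013682, coefficient = 4
x_6 = 4.7500, f(x_6) = 0.008652, coefficient = 1

I ≈ (0.458333/3) × 0.829400 = 0.126714
Exact value: 0.126684
Error: 0.000030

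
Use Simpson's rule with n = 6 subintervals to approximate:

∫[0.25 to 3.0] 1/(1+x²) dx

f(x) = 1/(1+x²)
a = 0.25, b = 3.0, n = 6
h = (b - a)/n = 0.458333

Simpson's rule: (h/3)[f(x₀) + 4f(x₁) + 2f(x₂) + ... + f(xₙ)]

x_0 = 0.2500, f(x_0) = 0.941176, coefficient = 1
x_1 = 0.7083, f(x_1) = 0.665896, coefficient = 4
x_2 = 1.1667, f(x_2) = 0.423529, coefficient = 2
x_3 = 1.6250, f(x_3) = 0.274678, coefficient = 4
x_4 = 2.0833, f(x_4) = 0.187256, coefficient = 2
x_5 = 2.5417, f(x_5) = 0.134047, coefficient = 4
x_6 = 3.0000, f(x_6) = 0.100000, coefficient = 1

I ≈ (0.458333/3) × 6.561232 = 1.002410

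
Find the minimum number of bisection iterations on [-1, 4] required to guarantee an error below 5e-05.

We need (b-a)/2^n ≤ 5e-05
(4 - (-1))/2^n ≤ 5e-05
5/2^n ≤ 5e-05
2^n ≥ 100000
n ≥ log₂(100000) = 16.61
n ≥ 17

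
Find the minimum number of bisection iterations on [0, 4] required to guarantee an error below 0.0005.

We need (b-a)/2^n ≤ 0.0005
(4 - 0)/2^n ≤ 0.0005
4/2^n ≤ 0.0005
2^n ≥ 8000
n ≥ log₂(8000) = 12.97
n ≥ 13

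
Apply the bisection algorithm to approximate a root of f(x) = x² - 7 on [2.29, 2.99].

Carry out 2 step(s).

f(x) = x² - 7
Initial interval: [2.29, 2.99]

Iteration 1:
  c_1 = (2.290000 + 2.990000)/2 = 2.640000
  f(c_1) = f(2.640000) = -0.030400
  f(a) × f(c) ≥ 0, new interval: [2.640000, 2.990000]
Iteration 2:
  c_2 = (2.640000 + 2.990000)/2 = 2.815000
  f(c_2) = f(2.815000) = 0.924225
  f(a) × f(c) < 0, new interval: [2.640000, 2.815000]

After 2 iteration(s), the approximation is c_2 = 2.815000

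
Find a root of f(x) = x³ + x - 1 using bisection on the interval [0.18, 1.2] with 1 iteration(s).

f(x) = x³ + x - 1
Initial interval: [0.18, 1.2]

Iteration 1:
  c_1 = (0.180000 + 1.200000)/2 = 0.690000
  f(c_1) = f(0.690000) = 0.018509
  f(a) × f(c) < 0, new interval: [0.180000, 0.690000]

After 1 iteration(s), the approximation is c_1 = 0.690000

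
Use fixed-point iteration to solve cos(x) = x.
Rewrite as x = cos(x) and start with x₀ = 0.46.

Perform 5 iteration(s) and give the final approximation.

Equation: cos(x) = x
Fixed-point form: x = cos(x)
x₀ = 0.46

x_1 = g(0.460000) = 0.896052
x_2 = g(0.896052) = 0.624697
x_3 = g(0.624697) = 0.811140
x_4 = g(0.811140) = 0.688672
x_5 = g(0.688672) = 0.772091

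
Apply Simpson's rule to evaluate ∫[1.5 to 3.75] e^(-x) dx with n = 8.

f(x) = e^(-x)
a = 1.5, b = 3.75, n = 8
h = (b - a)/n = 0.281250

Simpson's rule: (h/3)[f(x₀) + 4f(x₁) + 2f(x₂) + ... + f(xₙ)]

x_0 = 1.5000, f(x_0) = 0.223130, coefficient = 1
x_1 = 1.7812, f(x_1) = 0.168427, coefficient = 4
x_2 = 2.0625, f(x_2) = 0.127136, coefficient = 2
x_3 = 2.3438, f(x_3) = 0.095967, coefficient = 4
x_4 = 2.6250, f(x_4) = 0.072440, coefficient = 2
x_5 = 2.9062, f(x_5) = 0.054680, coefficient = 4
x_6 = 3.1875, f(x_6) = 0.041275, coefficient = 2
x_7 = 3.4688, f(x_7) = 0.031156, coefficient = 4
x_8 = 3.7500, f(x_8) = 0.023518, coefficient = 1

I ≈ (0.281250/3) × 2.129272 = 0.199619
Exact value: 0.199612
Error: 0.000007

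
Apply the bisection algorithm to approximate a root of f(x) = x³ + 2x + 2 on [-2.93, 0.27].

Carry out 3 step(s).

f(x) = x³ + 2x + 2
Initial interval: [-2.93, 0.27]

Iteration 1:
  c_1 = (-2.930000 + 0.270000)/2 = -1.330000
  f(c_1) = f(-1.330000) = -3.012637
  f(a) × f(c) ≥ 0, new interval: [-1.330000, 0.270000]
Iteration 2:
  c_2 = (-1.330000 + 0.270000)/2 = -0.530000
  f(c_2) = f(-0.530000) = 0.791123
  f(a) × f(c) < 0, new interval: [-1.330000, -0.530000]
Iteration 3:
  c_3 = (-1.330000 + (-0.530000))/2 = -0.930000
  f(c_3) = f(-0.930000) = -0.664357
  f(a) × f(c) ≥ 0, new interval: [-0.930000, -0.530000]

After 3 iteration(s), the approximation is c_3 = -0.930000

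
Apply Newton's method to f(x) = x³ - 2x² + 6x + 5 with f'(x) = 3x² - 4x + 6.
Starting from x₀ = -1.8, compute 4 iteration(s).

f(x) = x³ - 2x² + 6x + 5
f'(x) = 3x² - 4x + 6
x₀ = -1.8

Newton-Raphson formula: x_{n+1} = x_n - f(x_n)/f'(x_n)

Iteration 1:
  f(-1.800000) = -18.112000
  f'(-1.800000) = 22.920000
  x_1 = -1.800000 - (-18.112000)/22.920000 = -1.009773
Iteration 2:
  f(-1.009773) = -4.127529
  f'(-1.009773) = 13.098018
  x_2 = -1.009773 - (-4.127529)/13.098018 = -0.694647
Iteration 3:
  f(-0.694647) = -0.468141
  f'(-0.694647) = 10.226190
  x_3 = -0.694647 - (-0.468141)/10.226190 = -0.648868
Iteration 4:
  f(-0.648868) = -0.008463
  f'(-0.648868) = 9.858563
  x_4 = -0.648868 - (-0.008463)/9.858563 = -0.648010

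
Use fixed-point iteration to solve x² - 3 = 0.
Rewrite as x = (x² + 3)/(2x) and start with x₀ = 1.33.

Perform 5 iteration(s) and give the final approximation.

Equation: x² - 3 = 0
Fixed-point form: x = (x² + 3)/(2x)
x₀ = 1.33

x_1 = g(1.330000) = 1.792820
x_2 = g(1.792820) = 1.733081
x_3 = g(1.733081) = 1.732051
x_4 = g(1.732051) = 1.732051
x_5 = g(1.732051) = 1.732051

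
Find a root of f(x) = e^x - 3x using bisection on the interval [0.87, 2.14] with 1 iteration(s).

f(x) = e^x - 3x
Initial interval: [0.87, 2.14]

Iteration 1:
  c_1 = (0.870000 + 2.140000)/2 = 1.505000
  f(c_1) = f(1.505000) = -0.010846
  f(a) × f(c) ≥ 0, new interval: [1.505000, 2.140000]

After 1 iteration(s), the approximation is c_1 = 1.505000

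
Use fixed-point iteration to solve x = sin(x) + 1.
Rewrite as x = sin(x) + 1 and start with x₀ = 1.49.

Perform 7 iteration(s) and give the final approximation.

Equation: x = sin(x) + 1
Fixed-point form: x = sin(x) + 1
x₀ = 1.49

x_1 = g(1.490000) = 1.996738
x_2 = g(1.996738) = 1.910650
x_3 = g(1.910650) = 1.942803
x_4 = g(1.942803) = 1.931600
x_5 = g(1.931600) = 1.935614
x_6 = g(1.935614) = 1.934189
x_7 = g(1.934189) = 1.934696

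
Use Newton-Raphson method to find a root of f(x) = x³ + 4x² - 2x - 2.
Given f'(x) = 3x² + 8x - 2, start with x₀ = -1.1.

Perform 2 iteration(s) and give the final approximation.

f(x) = x³ + 4x² - 2x - 2
f'(x) = 3x² + 8x - 2
x₀ = -1.1

Newton-Raphson formula: x_{n+1} = x_n - f(x_n)/f'(x_n)

Iteration 1:
  f(-1.100000) = 3.709000
  f'(-1.100000) = -7.170000
  x_1 = -1.100000 - 3.709000/(-7.170000) = -0.582706
Iteration 2:
  f(-0.582706) = 0.325740
  f'(-0.582706) = -5.643008
  x_2 = -0.582706 - 0.325740/(-5.643008) = -0.524981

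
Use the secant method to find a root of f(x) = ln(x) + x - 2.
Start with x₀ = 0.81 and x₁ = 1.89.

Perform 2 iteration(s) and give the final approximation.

f(x) = ln(x) + x - 2
x₀ = 0.81, x₁ = 1.89

Secant formula: x_{n+1} = x_n - f(x_n)(x_n - x_{n-1})/(f(x_n) - f(x_{n-1}))

Iteration 1:
  f(0.810000) = -1.400721
  f(1.890000) = 0.526577
  x_2 = 1.890000 - 0.526577×(1.890000 - 0.810000)/(0.526577 - (-1.400721))
       = 1.594922
Iteration 2:
  f(1.890000) = 0.526577
  f(1.594922) = 0.061747
  x_3 = 1.594922 - 0.061747×(1.594922 - 1.890000)/(0.061747 - 0.526577)
       = 1.555725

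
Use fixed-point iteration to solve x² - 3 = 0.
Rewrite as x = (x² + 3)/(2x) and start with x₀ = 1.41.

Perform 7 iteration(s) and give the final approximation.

Equation: x² - 3 = 0
Fixed-point form: x = (x² + 3)/(2x)
x₀ = 1.41

x_1 = g(1.410000) = 1.768830
x_2 = g(1.768830) = 1.732433
x_3 = g(1.732433) = 1.732051
x_4 = g(1.732051) = 1.732051
x_5 = g(1.732051) = 1.732051
x_6 = g(1.732051) = 1.732051
x_7 = g(1.732051) = 1.732051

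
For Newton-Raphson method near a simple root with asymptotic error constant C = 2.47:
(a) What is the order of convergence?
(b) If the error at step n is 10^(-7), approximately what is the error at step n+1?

(a) Newton-Raphson has quadratic (order 2) convergence near simple roots.
    This means |e_{n+1}| ≈ C|e_n|².

(b) With |e_n| = 10^(-7) and C = 2.47:
    |e_{n+1}| ≈ 2.47 × (10^(-7))² = 2.47 × 10^(-14)

(a) 2 (quadratic); (b) |e_{n+1}| ≈ 2.470e-14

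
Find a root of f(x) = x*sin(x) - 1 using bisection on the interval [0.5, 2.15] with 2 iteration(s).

f(x) = x*sin(x) - 1
Initial interval: [0.5, 2.15]

Iteration 1:
  c_1 = (0.500000 + 2.150000)/2 = 1.325000
  f(c_1) = f(1.325000) = 0.285176
  f(a) × f(c) < 0, new interval: [0.500000, 1.325000]
Iteration 2:
  c_2 = (0.500000 + 1.325000)/2 = 0.912500
  f(c_2) = f(0.912500) = -0.278180
  f(a) × f(c) ≥ 0, new interval: [0.912500, 1.325000]

After 2 iteration(s), the approximation is c_2 = 0.912500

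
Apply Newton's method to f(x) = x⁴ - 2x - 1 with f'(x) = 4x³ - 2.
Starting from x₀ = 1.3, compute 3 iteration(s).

f(x) = x⁴ - 2x - 1
f'(x) = 4x³ - 2
x₀ = 1.3

Newton-Raphson formula: x_{n+1} = x_n - f(x_n)/f'(x_n)

Iteration 1:
  f(1.300000) = -0.743900
  f'(1.300000) = 6.788000
  x_1 = 1.300000 - (-0.743900)/6.788000 = 1.409590
Iteration 2:
  f(1.409590) = 0.128771
  f'(1.409590) = 9.203116
  x_2 = 1.409590 - 0.128771/9.203116 = 1.395598
Iteration 3:
  f(1.395598) = 0.002319
  f'(1.395598) = 8.872799
  x_3 = 1.395598 - 0.002319/8.872799 = 1.395337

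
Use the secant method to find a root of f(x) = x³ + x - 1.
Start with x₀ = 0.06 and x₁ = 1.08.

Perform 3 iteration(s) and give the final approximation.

f(x) = x³ + x - 1
x₀ = 0.06, x₁ = 1.08

Secant formula: x_{n+1} = x_n - f(x_n)(x_n - x_{n-1})/(f(x_n) - f(x_{n-1}))

Iteration 1:
  f(0.060000) = -0.939784
  f(1.080000) = 1.339712
  x_2 = 1.080000 - 1.339712×(1.080000 - 0.060000)/(1.339712 - (-0.939784))
       = 0.480523
Iteration 2:
  f(1.080000) = 1.339712
  f(0.480523) = -0.408524
  x_3 = 0.480523 - (-0.408524)×(0.480523 - 1.080000)/(-0.408524 - 1.339712)
       = 0.620607
Iteration 3:
  f(0.480523) = -0.408524
  f(0.620607) = -0.140364
  x_4 = 0.620607 - (-0.140364)×(0.620607 - 0.480523)/(-0.140364 - (-0.408524))
       = 0.693932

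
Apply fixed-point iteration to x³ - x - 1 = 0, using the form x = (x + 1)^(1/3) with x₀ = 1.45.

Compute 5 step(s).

Equation: x³ - x - 1 = 0
Fixed-point form: x = (x + 1)^(1/3)
x₀ = 1.45

x_1 = g(1.450000) = 1.348100
x_2 = g(1.348100) = 1.329144
x_3 = g(1.329144) = 1.325558
x_4 = g(1.325558) = 1.324878
x_5 = g(1.324878) = 1.324748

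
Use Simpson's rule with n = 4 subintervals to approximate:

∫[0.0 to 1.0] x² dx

f(x) = x²
a = 0.0, b = 1.0, n = 4
h = (b - a)/n = 0.250000

Simpson's rule: (h/3)[f(x₀) + 4f(x₁) + 2f(x₂) + ... + f(xₙ)]

x_0 = 0.0000, f(x_0) = 0.000000, coefficient = 1
x_1 = 0.2500, f(x_1) = 0.062500, coefficient = 4
x_2 = 0.5000, f(x_2) = 0.250000, coefficient = 2
x_3 = 0.7500, f(x_3) = 0.562500, coefficient = 4
x_4 = 1.0000, f(x_4) = 1.000000, coefficient = 1

I ≈ (0.250000/3) × 4.000000 = 0.333333
Exact value: 0.333333
Error: 0.000000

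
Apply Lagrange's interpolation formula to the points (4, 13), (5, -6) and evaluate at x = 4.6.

Lagrange interpolation formula:
P(x) = Σ yᵢ × Lᵢ(x)
where Lᵢ(x) = Π_{j≠i} (x - xⱼ)/(xᵢ - xⱼ)

L_0(4.6) = (4.6 - 5)/(4 - 5) = 0.400000
L_1(4.6) = (4.6 - 4)/(5 - 4) = 0.600000

P(4.6) = 13×L_0(4.6) + (-6)×L_1(4.6)
P(4.6) = 1.600000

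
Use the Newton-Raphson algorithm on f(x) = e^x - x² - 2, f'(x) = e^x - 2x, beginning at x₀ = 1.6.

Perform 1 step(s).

f(x) = e^x - x² - 2
f'(x) = e^x - 2x
x₀ = 1.6

Newton-Raphson formula: x_{n+1} = x_n - f(x_n)/f'(x_n)

Iteration 1:
  f(1.600000) = 0.393032
  f'(1.600000) = 1.753032
  x_1 = 1.600000 - 0.393032/1.753032 = 1.375799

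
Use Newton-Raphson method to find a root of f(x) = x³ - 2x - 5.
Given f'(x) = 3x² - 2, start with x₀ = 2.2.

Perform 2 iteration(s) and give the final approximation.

f(x) = x³ - 2x - 5
f'(x) = 3x² - 2
x₀ = 2.2

Newton-Raphson formula: x_{n+1} = x_n - f(x_n)/f'(x_n)

Iteration 1:
  f(2.200000) = 1.248000
  f'(2.200000) = 12.520000
  x_1 = 2.200000 - 1.248000/12.520000 = 2.100319
Iteration 2:
  f(2.100319) = 0.064589
  f'(2.100319) = 11.234026
  x_2 = 2.100319 - 0.064589/11.234026 = 2.094570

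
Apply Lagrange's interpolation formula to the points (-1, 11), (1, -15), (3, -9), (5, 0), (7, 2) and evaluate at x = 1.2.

Lagrange interpolation formula:
P(x) = Σ yᵢ × Lᵢ(x)
where Lᵢ(x) = Π_{j≠i} (x - xⱼ)/(xᵢ - xⱼ)

L_0(1.2) = (1.2 - 1)/(-1 - 1) × (1.2 - 3)/(-1 - 3) × (1.2 - 5)/(-1 - 5) × (1.2 - 7)/(-1 - 7) = -0.020662
L_1(1.2) = (1.2 - (-1))/(1 - (-1)) × (1.2 - 3)/(1 - 3) × (1.2 - 5)/(1 - 5) × (1.2 - 7)/(1 - 7) = 0.909150
L_2(1.2) = (1.2 - (-1))/(3 - (-1)) × (1.2 - 1)/(3 - 1) × (1.2 - 5)/(3 - 5) × (1.2 - 7)/(3 - 7) = 0.151525
L_3(1.2) = (1.2 - (-1))/(5 - (-1)) × (1.2 - 1)/(5 - 1) × (1.2 - 3)/(5 - 3) × (1.2 - 7)/(5 - 7) = -0.047850
L_4(1.2) = (1.2 - (-1))/(7 - (-1)) × (1.2 - 1)/(7 - 1) × (1.2 - 3)/(7 - 3) × (1.2 - 5)/(7 - 5) = 0.007837

P(1.2) = 11×L_0(1.2) + (-15)×L_1(1.2) + (-9)×L_2(1.2) + 0×L_3(1.2) + 2×L_4(1.2)
P(1.2) = -15.212587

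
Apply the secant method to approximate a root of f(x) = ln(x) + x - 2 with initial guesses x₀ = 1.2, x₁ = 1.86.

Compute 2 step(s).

f(x) = ln(x) + x - 2
x₀ = 1.2, x₁ = 1.86

Secant formula: x_{n+1} = x_n - f(x_n)(x_n - x_{n-1})/(f(x_n) - f(x_{n-1}))

Iteration 1:
  f(1.200000) = -0.617678
  f(1.860000) = 0.480576
  x_2 = 1.860000 - 0.480576×(1.860000 - 1.200000)/(0.480576 - (-0.617678))
       = 1.571196
Iteration 2:
  f(1.860000) = 0.480576
  f(1.571196) = 0.023033
  x_3 = 1.571196 - 0.023033×(1.571196 - 1.860000)/(0.023033 - 0.480576)
       = 1.556657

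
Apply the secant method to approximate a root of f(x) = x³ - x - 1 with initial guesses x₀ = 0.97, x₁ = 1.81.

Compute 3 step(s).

f(x) = x³ - x - 1
x₀ = 0.97, x₁ = 1.81

Secant formula: x_{n+1} = x_n - f(x_n)(x_n - x_{n-1})/(f(x_n) - f(x_{n-1}))

Iteration 1:
  f(0.970000) = -1.057327
  f(1.810000) = 3.119741
  x_2 = 1.810000 - 3.119741×(1.810000 - 0.970000)/(3.119741 - (-1.057327))
       = 1.182626
Iteration 2:
  f(1.810000) = 3.119741
  f(1.182626) = -0.528599
  x_3 = 1.182626 - (-0.528599)×(1.182626 - 1.810000)/(-0.528599 - 3.119741)
       = 1.273525
Iteration 3:
  f(1.182626) = -0.528599
  f(1.273525) = -0.208038
  x_4 = 1.273525 - (-0.208038)×(1.273525 - 1.182626)/(-0.208038 - (-0.528599))
       = 1.332517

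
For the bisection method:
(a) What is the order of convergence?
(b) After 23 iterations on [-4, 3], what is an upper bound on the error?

(a) Bisection has linear (order 1) convergence; the error is halved each step.

(b) Error bound = (b-a)/2^n = (3 - (-4))/2^{23}
    = 7/2^{23}

(a) 1 (linear); (b) error ≤ 8.34e-07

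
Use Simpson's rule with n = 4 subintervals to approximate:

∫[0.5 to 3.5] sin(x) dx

f(x) = sin(x)
a = 0.5, b = 3.5, n = 4
h = (b - a)/n = 0.750000

Simpson's rule: (h/3)[f(x₀) + 4f(x₁) + 2f(x₂) + ... + f(xₙ)]

x_0 = 0.5000, f(x_0) = 0.479426, coefficient = 1
x_1 = 1.2500, f(x_1) = 0.948985, coefficient = 4
x_2 = 2.0000, f(x_2) = 0.909297, coefficient = 2
x_3 = 2.7500, f(x_3) = 0.381661, coefficient = 4
x_4 = 3.5000, f(x_4) = -0.350783, coefficient = 1

I ≈ (0.750000/3) × 7.269820 = 1.817455
Exact value: 1.814039
Error: 0.003416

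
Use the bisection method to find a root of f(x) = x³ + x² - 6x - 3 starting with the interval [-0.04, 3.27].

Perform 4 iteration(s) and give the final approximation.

f(x) = x³ + x² - 6x - 3
Initial interval: [-0.04, 3.27]

Iteration 1:
  c_1 = (-0.040000 + 3.270000)/2 = 1.615000
  f(c_1) = f(1.615000) = -5.869492
  f(a) × f(c) ≥ 0, new interval: [1.615000, 3.270000]
Iteration 2:
  c_2 = (1.615000 + 3.270000)/2 = 2.442500
  f(c_2) = f(2.442500) = 2.882288
  f(a) × f(c) < 0, new interval: [1.615000, 2.442500]
Iteration 3:
  c_3 = (1.615000 + 2.442500)/2 = 2.028750
  f(c_3) = f(2.028750) = -2.706690
  f(a) × f(c) ≥ 0, new interval: [2.028750, 2.442500]
Iteration 4:
  c_4 = (2.028750 + 2.442500)/2 = 2.235625
  f(c_4) = f(2.235625) = -0.242034
  f(a) × f(c) ≥ 0, new interval: [2.235625, 2.442500]

After 4 iteration(s), the approximation is c_4 = 2.235625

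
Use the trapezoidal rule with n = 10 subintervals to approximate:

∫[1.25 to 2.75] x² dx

f(x) = x²
a = 1.25, b = 2.75, n = 10
h = (b - a)/n = 0.150000

Trapezoidal rule: (h/2)[f(x₀) + 2f(x₁) + 2f(x₂) + ... + f(xₙ)]

x_0 = 1.2500, f(x_0) = 1.562500, coefficient = 1
x_1 = 1.4000, f(x_1) = 1.960000, coefficient = 2
x_2 = 1.5500, f(x_2) = 2.402500, coefficient = 2
x_3 = 1.7000, f(x_3) = 2.890000, coefficient = 2
x_4 = 1.8500, f(x_4) = 3.422500, coefficient = 2
x_5 = 2.0000, f(x_5) = 4.000000, coefficient = 2
x_6 = 2.1500, f(x_6) = 4.622500, coefficient = 2
x_7 = 2.3000, f(x_7) = 5.290000, coefficient = 2
x_8 = 2.4500, f(x_8) = 6.002500, coefficient = 2
x_9 = 2.6000, f(x_9) = 6.760000, coefficient = 2
x_10 = 2.7500, f(x_10) = 7.562500, coefficient = 1

I ≈ (0.150000/2) × 83.825000 = 6.286875
Exact value: 6.281250
Error: 0.005625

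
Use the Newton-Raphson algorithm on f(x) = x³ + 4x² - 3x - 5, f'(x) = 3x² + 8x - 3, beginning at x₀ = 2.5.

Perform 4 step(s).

f(x) = x³ + 4x² - 3x - 5
f'(x) = 3x² + 8x - 3
x₀ = 2.5

Newton-Raphson formula: x_{n+1} = x_n - f(x_n)/f'(x_n)

Iteration 1:
  f(2.500000) = 28.125000
  f'(2.500000) = 35.750000
  x_1 = 2.500000 - 28.125000/35.750000 = 1.713287
Iteration 2:
  f(1.713287) = 6.630644
  f'(1.713287) = 19.512348
  x_2 = 1.713287 - 6.630644/19.512348 = 1.373469
Iteration 3:
  f(1.373469) = 1.016195
  f'(1.373469) = 13.647001
  x_3 = 1.373469 - 1.016195/13.647001 = 1.299006
Iteration 4:
  f(1.299006) = 0.044613
  f'(1.299006) = 12.454298
  x_4 = 1.299006 - 0.044613/12.454298 = 1.295424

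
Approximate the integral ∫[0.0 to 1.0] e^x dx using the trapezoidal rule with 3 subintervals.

f(x) = e^x
a = 0.0, b = 1.0, n = 3
h = (b - a)/n = 0.333333

Trapezoidal rule: (h/2)[f(x₀) + 2f(x₁) + 2f(x₂) + ... + f(xₙ)]

x_0 = 0.0000, f(x_0) = 1.000000, coefficient = 1
x_1 = 0.3333, f(x_1) = 1.395612, coefficient = 2
x_2 = 0.6667, f(x_2) = 1.947734, coefficient = 2
x_3 = 1.0000, f(x_3) = 2.718282, coefficient = 1

I ≈ (0.333333/2) × 10.404975 = 1.734162
Exact value: 1.718282
Error: 0.015881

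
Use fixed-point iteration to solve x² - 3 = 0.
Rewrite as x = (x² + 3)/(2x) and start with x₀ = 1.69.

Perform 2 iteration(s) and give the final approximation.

Equation: x² - 3 = 0
Fixed-point form: x = (x² + 3)/(2x)
x₀ = 1.69

x_1 = g(1.690000) = 1.732574
x_2 = g(1.732574) = 1.732051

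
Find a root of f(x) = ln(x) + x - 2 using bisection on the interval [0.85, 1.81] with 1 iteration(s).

f(x) = ln(x) + x - 2
Initial interval: [0.85, 1.81]

Iteration 1:
  c_1 = (0.850000 + 1.810000)/2 = 1.330000
  f(c_1) = f(1.330000) = -0.384821
  f(a) × f(c) ≥ 0, new interval: [1.330000, 1.810000]

After 1 iteration(s), the approximation is c_1 = 1.330000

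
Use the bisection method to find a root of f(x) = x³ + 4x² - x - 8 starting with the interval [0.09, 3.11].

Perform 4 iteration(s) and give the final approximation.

f(x) = x³ + 4x² - x - 8
Initial interval: [0.09, 3.11]

Iteration 1:
  c_1 = (0.090000 + 3.110000)/2 = 1.600000
  f(c_1) = f(1.600000) = 4.736000
  f(a) × f(c) < 0, new interval: [0.090000, 1.600000]
Iteration 2:
  c_2 = (0.090000 + 1.600000)/2 = 0.845000
  f(c_2) = f(0.845000) = -5.385549
  f(a) × f(c) ≥ 0, new interval: [0.845000, 1.600000]
Iteration 3:
  c_3 = (0.845000 + 1.600000)/2 = 1.222500
  f(c_3) = f(1.222500) = -1.417441
  f(a) × f(c) ≥ 0, new interval: [1.222500, 1.600000]
Iteration 4:
  c_4 = (1.222500 + 1.600000)/2 = 1.411250
  f(c_4) = f(1.411250) = 1.365939
  f(a) × f(c) < 0, new interval: [1.222500, 1.411250]

After 4 iteration(s), the approximation is c_4 = 1.411250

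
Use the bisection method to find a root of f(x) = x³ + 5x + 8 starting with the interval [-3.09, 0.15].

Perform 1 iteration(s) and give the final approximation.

f(x) = x³ + 5x + 8
Initial interval: [-3.09, 0.15]

Iteration 1:
  c_1 = (-3.090000 + 0.150000)/2 = -1.470000
  f(c_1) = f(-1.470000) = -2.526523
  f(a) × f(c) ≥ 0, new interval: [-1.470000, 0.150000]

After 1 iteration(s), the approximation is c_1 = -1.470000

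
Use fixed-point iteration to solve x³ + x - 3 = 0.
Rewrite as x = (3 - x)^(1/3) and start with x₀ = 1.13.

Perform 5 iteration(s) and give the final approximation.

Equation: x³ + x - 3 = 0
Fixed-point form: x = (3 - x)^(1/3)
x₀ = 1.13

x_1 = g(1.130000) = 1.232009
x_2 = g(1.232009) = 1.209187
x_3 = g(1.209187) = 1.214367
x_4 = g(1.214367) = 1.213195
x_5 = g(1.213195) = 1.213461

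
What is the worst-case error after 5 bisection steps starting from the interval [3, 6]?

Bisection error bound: |error| ≤ (b-a)/2^n
|error| ≤ (6 - 3)/2^5 = 3/2^5
|error| ≤ 0.0937500000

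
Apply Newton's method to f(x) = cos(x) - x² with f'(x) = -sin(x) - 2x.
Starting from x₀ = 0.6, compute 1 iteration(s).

f(x) = cos(x) - x²
f'(x) = -sin(x) - 2x
x₀ = 0.6

Newton-Raphson formula: x_{n+1} = x_n - f(x_n)/f'(x_n)

Iteration 1:
  f(0.600000) = 0.465336
  f'(0.600000) = -1.764642
  x_1 = 0.600000 - 0.465336/(-1.764642) = 0.863700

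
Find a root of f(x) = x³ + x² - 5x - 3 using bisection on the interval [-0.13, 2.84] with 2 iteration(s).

f(x) = x³ + x² - 5x - 3
Initial interval: [-0.13, 2.84]

Iteration 1:
  c_1 = (-0.130000 + 2.840000)/2 = 1.355000
  f(c_1) = f(1.355000) = -5.451161
  f(a) × f(c) ≥ 0, new interval: [1.355000, 2.840000]
Iteration 2:
  c_2 = (1.355000 + 2.840000)/2 = 2.097500
  f(c_2) = f(2.097500) = 0.139971
  f(a) × f(c) < 0, new interval: [1.355000, 2.097500]

After 2 iteration(s), the approximation is c_2 = 2.097500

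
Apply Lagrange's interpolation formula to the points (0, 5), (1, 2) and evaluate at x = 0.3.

Lagrange interpolation formula:
P(x) = Σ yᵢ × Lᵢ(x)
where Lᵢ(x) = Π_{j≠i} (x - xⱼ)/(xᵢ - xⱼ)

L_0(0.3) = (0.3 - 1)/(0 - 1) = 0.700000
L_1(0.3) = (0.3 - 0)/(1 - 0) = 0.300000

P(0.3) = 5×L_0(0.3) + 2×L_1(0.3)
P(0.3) = 4.100000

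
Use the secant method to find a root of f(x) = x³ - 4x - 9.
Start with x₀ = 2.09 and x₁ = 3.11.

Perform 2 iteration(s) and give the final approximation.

f(x) = x³ - 4x - 9
x₀ = 2.09, x₁ = 3.11

Secant formula: x_{n+1} = x_n - f(x_n)(x_n - x_{n-1})/(f(x_n) - f(x_{n-1}))

Iteration 1:
  f(2.090000) = -8.230671
  f(3.110000) = 8.640231
  x_2 = 3.110000 - 8.640231×(3.110000 - 2.090000)/(8.640231 - (-8.230671))
       = 2.587619
Iteration 2:
  f(3.110000) = 8.640231
  f(2.587619) = -2.024366
  x_3 = 2.587619 - (-2.024366)×(2.587619 - 3.110000)/(-2.024366 - 8.640231)
       = 2.686778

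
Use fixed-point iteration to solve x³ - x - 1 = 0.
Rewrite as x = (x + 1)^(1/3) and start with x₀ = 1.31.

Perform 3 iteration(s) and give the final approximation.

Equation: x³ - x - 1 = 0
Fixed-point form: x = (x + 1)^(1/3)
x₀ = 1.31

x_1 = g(1.310000) = 1.321916
x_2 = g(1.321916) = 1.324186
x_3 = g(1.324186) = 1.324617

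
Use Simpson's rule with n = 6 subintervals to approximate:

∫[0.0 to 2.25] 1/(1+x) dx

f(x) = 1/(1+x)
a = 0.0, b = 2.25, n = 6
h = (b - a)/n = 0.375000

Simpson's rule: (h/3)[f(x₀) + 4f(x₁) + 2f(x₂) + ... + f(xₙ)]

x_0 = 0.0000, f(x_0) = 1.000000, coefficient = 1
x_1 = 0.3750, f(x_1) = 0.727273, coefficient = 4
x_2 = 0.7500, f(x_2) = 0.571429, coefficient = 2
x_3 = 1.1250, f(x_3) = 0.470588, coefficient = 4
x_4 = 1.5000, f(x_4) = 0.400000, coefficient = 2
x_5 = 1.8750, f(x_5) = 0.347826, coefficient = 4
x_6 = 2.2500, f(x_6) = 0.307692, coefficient = 1

I ≈ (0.375000/3) × 9.433298 = 1.179162
Exact value: 1.178655
Error: 0.000507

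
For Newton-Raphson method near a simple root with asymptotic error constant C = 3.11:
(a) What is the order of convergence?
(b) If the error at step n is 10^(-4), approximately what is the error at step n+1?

(a) Newton-Raphson has quadratic (order 2) convergence near simple roots.
    This means |e_{n+1}| ≈ C|e_n|².

(b) With |e_n| = 10^(-4) and C = 3.11:
    |e_{n+1}| ≈ 3.11 × (10^(-4))² = 3.11 × 10^(-8)

(a) 2 (quadratic); (b) |e_{n+1}| ≈ 3.110e-08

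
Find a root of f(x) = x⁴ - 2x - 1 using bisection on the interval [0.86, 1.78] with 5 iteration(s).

f(x) = x⁴ - 2x - 1
Initial interval: [0.86, 1.78]

Iteration 1:
  c_1 = (0.860000 + 1.780000)/2 = 1.320000
  f(c_1) = f(1.320000) = -0.604042
  f(a) × f(c) ≥ 0, new interval: [1.320000, 1.780000]
Iteration 2:
  c_2 = (1.320000 + 1.780000)/2 = 1.550000
  f(c_2) = f(1.550000) = 1.672006
  f(a) × f(c) < 0, new interval: [1.320000, 1.550000]
Iteration 3:
  c_3 = (1.320000 + 1.550000)/2 = 1.435000
  f(c_3) = f(1.435000) = 0.370408
  f(a) × f(c) < 0, new interval: [1.320000, 1.435000]
Iteration 4:
  c_4 = (1.320000 + 1.435000)/2 = 1.377500
  f(c_4) = f(1.377500) = -0.154470
  f(a) × f(c) ≥ 0, new interval: [1.377500, 1.435000]
Iteration 5:
  c_5 = (1.377500 + 1.435000)/2 = 1.406250
  f(c_5) = f(1.406250) = 0.098161
  f(a) × f(c) < 0, new interval: [1.377500, 1.406250]

After 5 iteration(s), the approximation is c_5 = 1.406250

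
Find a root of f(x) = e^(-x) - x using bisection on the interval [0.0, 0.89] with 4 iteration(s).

f(x) = e^(-x) - x
Initial interval: [0.0, 0.89]

Iteration 1:
  c_1 = (0.000000 + 0.890000)/2 = 0.445000
  f(c_1) = f(0.445000) = 0.195824
  f(a) × f(c) ≥ 0, new interval: [0.445000, 0.890000]
Iteration 2:
  c_2 = (0.445000 + 0.890000)/2 = 0.667500
  f(c_2) = f(0.667500) = -0.154511
  f(a) × f(c) < 0, new interval: [0.445000, 0.667500]
Iteration 3:
  c_3 = (0.445000 + 0.667500)/2 = 0.556250
  f(c_3) = f(0.556250) = 0.017105
  f(a) × f(c) ≥ 0, new interval: [0.556250, 0.667500]
Iteration 4:
  c_4 = (0.556250 + 0.667500)/2 = 0.611875
  f(c_4) = f(0.611875) = -0.069542
  f(a) × f(c) < 0, new interval: [0.556250, 0.611875]

After 4 iteration(s), the approximation is c_4 = 0.611875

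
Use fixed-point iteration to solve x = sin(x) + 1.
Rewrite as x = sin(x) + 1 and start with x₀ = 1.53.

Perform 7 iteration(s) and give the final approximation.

Equation: x = sin(x) + 1
Fixed-point form: x = sin(x) + 1
x₀ = 1.53

x_1 = g(1.530000) = 1.999168
x_2 = g(1.999168) = 1.909643
x_3 = g(1.909643) = 1.943139
x_4 = g(1.943139) = 1.931478
x_5 = g(1.931478) = 1.935657
x_6 = g(1.935657) = 1.934174
x_7 = g(1.934174) = 1.934702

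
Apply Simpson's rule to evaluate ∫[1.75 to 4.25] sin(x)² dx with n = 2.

f(x) = sin(x)²
a = 1.75, b = 4.25, n = 2
h = (b - a)/n = 1.250000

Simpson's rule: (h/3)[f(x₀) + 4f(x₁) + 2f(x₂) + ... + f(xₙ)]

x_0 = 1.7500, f(x_0) = 0.968228, coefficient = 1
x_1 = 3.0000, f(x_1) = 0.019915, coefficient = 4
x_2 = 4.2500, f(x_2) = 0.801006, coefficient = 1

I ≈ (1.250000/3) × 1.848894 = 0.770372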